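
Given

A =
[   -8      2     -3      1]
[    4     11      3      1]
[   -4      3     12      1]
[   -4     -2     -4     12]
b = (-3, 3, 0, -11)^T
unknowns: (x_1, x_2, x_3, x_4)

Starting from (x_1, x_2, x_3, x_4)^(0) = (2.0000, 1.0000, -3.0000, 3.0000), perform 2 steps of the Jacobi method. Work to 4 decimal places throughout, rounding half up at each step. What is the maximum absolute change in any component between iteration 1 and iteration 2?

Iteration 1:
  x_1 = (-3 - (2)·1.0000 - (-3)·-3.0000 - (1)·3.0000) / (-8) = 2.1250
  x_2 = (3 - (4)·2.0000 - (3)·-3.0000 - (1)·3.0000) / (11) = 0.0909
  x_3 = (0 - (-4)·2.0000 - (3)·1.0000 - (1)·3.0000) / (12) = 0.1667
  x_4 = (-11 - (-4)·2.0000 - (-2)·1.0000 - (-4)·-3.0000) / (12) = -1.0833
Iteration 2:
  x_1 = (-3 - (2)·0.0909 - (-3)·0.1667 - (1)·-1.0833) / (-8) = 0.1998
  x_2 = (3 - (4)·2.1250 - (3)·0.1667 - (1)·-1.0833) / (11) = -0.4470
  x_3 = (0 - (-4)·2.1250 - (3)·0.0909 - (1)·-1.0833) / (12) = 0.7759
  x_4 = (-11 - (-4)·2.1250 - (-2)·0.0909 - (-4)·0.1667) / (12) = -0.1376
Change: (-1.9252, -0.5379, 0.6092, 0.9457) → max |·| = 1.9252

1.9252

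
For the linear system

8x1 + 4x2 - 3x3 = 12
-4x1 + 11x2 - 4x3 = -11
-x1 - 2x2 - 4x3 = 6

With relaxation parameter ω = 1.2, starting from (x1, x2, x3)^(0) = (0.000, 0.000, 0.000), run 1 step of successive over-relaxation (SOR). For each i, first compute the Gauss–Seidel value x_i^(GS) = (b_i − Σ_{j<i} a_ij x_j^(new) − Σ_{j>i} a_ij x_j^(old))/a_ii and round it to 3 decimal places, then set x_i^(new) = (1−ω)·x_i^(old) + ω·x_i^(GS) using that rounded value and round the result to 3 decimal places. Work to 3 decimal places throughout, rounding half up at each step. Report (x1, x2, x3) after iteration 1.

(1.800, -0.414, -2.092)

Iteration 1:
  x1: GS value = (12 - (4)·0.000 - (-3)·0.000) / (8) = 1.500;  x1 ← (1−ω)·0.000 + ω·1.500 = 1.800
  x2: GS value = (-11 - (-4)·1.800 - (-4)·0.000) / (11) = -0.345;  x2 ← (1−ω)·0.000 + ω·-0.345 = -0.414
  x3: GS value = (6 - (-1)·1.800 - (-2)·-0.414) / (-4) = -1.743;  x3 ← (1−ω)·0.000 + ω·-1.743 = -2.092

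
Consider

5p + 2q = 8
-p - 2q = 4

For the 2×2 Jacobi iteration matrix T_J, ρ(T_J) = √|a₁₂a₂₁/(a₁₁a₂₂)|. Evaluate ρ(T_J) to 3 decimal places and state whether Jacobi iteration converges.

0.447

a₁₂a₂₁/(a₁₁a₂₂) = (2)·(-1) / ((5)·(-2)) = 0.200000
ρ = √|0.200000| = √0.200000 = 0.447
ρ < 1, so Jacobi converges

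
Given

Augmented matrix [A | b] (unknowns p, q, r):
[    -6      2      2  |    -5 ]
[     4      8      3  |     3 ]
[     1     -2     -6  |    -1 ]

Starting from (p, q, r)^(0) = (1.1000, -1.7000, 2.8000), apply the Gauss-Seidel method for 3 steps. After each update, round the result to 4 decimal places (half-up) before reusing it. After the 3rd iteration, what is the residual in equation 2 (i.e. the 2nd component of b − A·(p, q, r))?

Iteration 1:
  p = (-5 - (2)·-1.7000 - (2)·2.8000) / (-6) = 1.2000
  q = (3 - (4)·1.2000 - (3)·2.8000) / (8) = -1.2750
  r = (-1 - (1)·1.2000 - (-2)·-1.2750) / (-6) = 0.7917
Iteration 2:
  p = (-5 - (2)·-1.2750 - (2)·0.7917) / (-6) = 0.6722
  q = (3 - (4)·0.6722 - (3)·0.7917) / (8) = -0.2580
  r = (-1 - (1)·0.6722 - (-2)·-0.2580) / (-6) = 0.3647
Iteration 3:
  p = (-5 - (2)·-0.2580 - (2)·0.3647) / (-6) = 0.8689
  q = (3 - (4)·0.8689 - (3)·0.3647) / (8) = -0.1962
  r = (-1 - (1)·0.8689 - (-2)·-0.1962) / (-6) = 0.3769
Residual b − A·x = (-0.1480, -0.0367, 0.0001)

-0.0367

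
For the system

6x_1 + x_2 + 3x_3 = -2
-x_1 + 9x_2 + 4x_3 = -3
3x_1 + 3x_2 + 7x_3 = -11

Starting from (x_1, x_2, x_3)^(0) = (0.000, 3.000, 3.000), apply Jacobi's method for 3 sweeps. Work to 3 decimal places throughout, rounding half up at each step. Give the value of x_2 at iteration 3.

-0.244

Iteration 1:
  x_1 = (-2 - (1)·3.000 - (3)·3.000) / (6) = -2.333
  x_2 = (-3 - (-1)·0.000 - (4)·3.000) / (9) = -1.667
  x_3 = (-11 - (3)·0.000 - (3)·3.000) / (7) = -2.857
Iteration 2:
  x_1 = (-2 - (1)·-1.667 - (3)·-2.857) / (6) = 1.373
  x_2 = (-3 - (-1)·-2.333 - (4)·-2.857) / (9) = 0.677
  x_3 = (-11 - (3)·-2.333 - (3)·-1.667) / (7) = 0.143
Iteration 3:
  x_1 = (-2 - (1)·0.677 - (3)·0.143) / (6) = -0.518
  x_2 = (-3 - (-1)·1.373 - (4)·0.143) / (9) = -0.244
  x_3 = (-11 - (3)·1.373 - (3)·0.677) / (7) = -2.450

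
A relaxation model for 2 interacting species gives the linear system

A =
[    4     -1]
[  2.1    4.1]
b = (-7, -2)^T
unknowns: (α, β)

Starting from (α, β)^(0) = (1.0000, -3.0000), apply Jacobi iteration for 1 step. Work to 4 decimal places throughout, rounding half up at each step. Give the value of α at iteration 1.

-2.5000

Iteration 1:
  α = (-7 - (-1)·-3.0000) / (4) = -2.5000
  β = (-2 - (2.1)·1.0000) / (4.1) = -1.0000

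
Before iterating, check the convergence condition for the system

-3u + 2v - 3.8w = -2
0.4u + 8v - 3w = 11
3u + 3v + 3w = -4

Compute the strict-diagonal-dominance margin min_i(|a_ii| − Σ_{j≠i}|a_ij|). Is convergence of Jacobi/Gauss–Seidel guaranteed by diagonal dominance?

row 1: |-3| − (2+3.8) = -2.8
row 2: |8| − (0.4+3) = 4.6
row 3: |3| − (3+3) = -3
minimum over rows = -3 → not strictly diagonally dominant

-3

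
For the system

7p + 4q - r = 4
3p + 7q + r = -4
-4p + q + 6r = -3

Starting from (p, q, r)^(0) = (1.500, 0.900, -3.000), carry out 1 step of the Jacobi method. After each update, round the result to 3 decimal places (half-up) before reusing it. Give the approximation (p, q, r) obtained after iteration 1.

Iteration 1:
  p = (4 - (4)·0.900 - (-1)·-3.000) / (7) = -0.371
  q = (-4 - (3)·1.500 - (1)·-3.000) / (7) = -0.786
  r = (-3 - (-4)·1.500 - (1)·0.900) / (6) = 0.350

(-0.371, -0.786, 0.350)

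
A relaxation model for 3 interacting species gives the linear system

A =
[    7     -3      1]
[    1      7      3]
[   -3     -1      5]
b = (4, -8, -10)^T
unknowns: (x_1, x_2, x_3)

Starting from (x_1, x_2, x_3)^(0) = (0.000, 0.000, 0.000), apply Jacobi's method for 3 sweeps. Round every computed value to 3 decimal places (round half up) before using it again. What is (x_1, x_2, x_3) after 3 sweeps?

Iteration 1:
  x_1 = (4 - (-3)·0.000 - (1)·0.000) / (7) = 0.571
  x_2 = (-8 - (1)·0.000 - (3)·0.000) / (7) = -1.143
  x_3 = (-10 - (-3)·0.000 - (-1)·0.000) / (5) = -2.000
Iteration 2:
  x_1 = (4 - (-3)·-1.143 - (1)·-2.000) / (7) = 0.367
  x_2 = (-8 - (1)·0.571 - (3)·-2.000) / (7) = -0.367
  x_3 = (-10 - (-3)·0.571 - (-1)·-1.143) / (5) = -1.886
Iteration 3:
  x_1 = (4 - (-3)·-0.367 - (1)·-1.886) / (7) = 0.684
  x_2 = (-8 - (1)·0.367 - (3)·-1.886) / (7) = -0.387
  x_3 = (-10 - (-3)·0.367 - (-1)·-0.367) / (5) = -1.853

(0.684, -0.387, -1.853)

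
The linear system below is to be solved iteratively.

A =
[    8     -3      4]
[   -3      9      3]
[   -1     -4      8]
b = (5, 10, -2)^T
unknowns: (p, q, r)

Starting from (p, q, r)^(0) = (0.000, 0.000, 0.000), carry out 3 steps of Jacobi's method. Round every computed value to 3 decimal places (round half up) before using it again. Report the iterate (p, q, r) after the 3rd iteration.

Iteration 1:
  p = (5 - (-3)·0.000 - (4)·0.000) / (8) = 0.625
  q = (10 - (-3)·0.000 - (3)·0.000) / (9) = 1.111
  r = (-2 - (-1)·0.000 - (-4)·0.000) / (8) = -0.250
Iteration 2:
  p = (5 - (-3)·1.111 - (4)·-0.250) / (8) = 1.167
  q = (10 - (-3)·0.625 - (3)·-0.250) / (9) = 1.403
  r = (-2 - (-1)·0.625 - (-4)·1.111) / (8) = 0.384
Iteration 3:
  p = (5 - (-3)·1.403 - (4)·0.384) / (8) = 0.959
  q = (10 - (-3)·1.167 - (3)·0.384) / (9) = 1.372
  r = (-2 - (-1)·1.167 - (-4)·1.403) / (8) = 0.597

(0.959, 1.372, 0.597)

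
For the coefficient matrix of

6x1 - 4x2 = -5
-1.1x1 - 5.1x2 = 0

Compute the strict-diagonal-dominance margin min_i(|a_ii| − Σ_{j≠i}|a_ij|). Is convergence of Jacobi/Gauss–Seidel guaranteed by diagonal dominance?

row 1: |6| − (4) = 2
row 2: |-5.1| − (1.1) = 4
minimum over rows = 2 → strictly diagonally dominant (convergence guaranteed)

2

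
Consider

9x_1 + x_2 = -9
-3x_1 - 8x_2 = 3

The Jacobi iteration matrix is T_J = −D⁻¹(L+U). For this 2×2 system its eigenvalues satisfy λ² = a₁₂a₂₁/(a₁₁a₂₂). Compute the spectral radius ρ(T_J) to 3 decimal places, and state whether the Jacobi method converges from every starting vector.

a₁₂a₂₁/(a₁₁a₂₂) = (1)·(-3) / ((9)·(-8)) = 0.041667
ρ = √|0.041667| = √0.041667 = 0.204
ρ < 1, so Jacobi converges

0.204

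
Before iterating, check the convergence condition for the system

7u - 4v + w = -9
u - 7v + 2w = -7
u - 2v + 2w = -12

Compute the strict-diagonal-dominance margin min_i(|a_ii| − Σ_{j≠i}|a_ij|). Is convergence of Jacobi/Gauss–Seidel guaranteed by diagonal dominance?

row 1: |7| − (4+1) = 2
row 2: |-7| − (1+2) = 4
row 3: |2| − (1+2) = -1
minimum over rows = -1 → not strictly diagonally dominant

-1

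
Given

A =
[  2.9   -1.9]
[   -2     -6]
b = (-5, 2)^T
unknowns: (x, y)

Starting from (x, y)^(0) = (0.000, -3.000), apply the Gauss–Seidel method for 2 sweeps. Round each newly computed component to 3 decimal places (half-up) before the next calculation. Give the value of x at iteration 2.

Iteration 1:
  x = (-5 - (-1.9)·-3.000) / (2.9) = -3.690
  y = (2 - (-2)·-3.690) / (-6) = 0.897
Iteration 2:
  x = (-5 - (-1.9)·0.897) / (2.9) = -1.136
  y = (2 - (-2)·-1.136) / (-6) = 0.045

-1.136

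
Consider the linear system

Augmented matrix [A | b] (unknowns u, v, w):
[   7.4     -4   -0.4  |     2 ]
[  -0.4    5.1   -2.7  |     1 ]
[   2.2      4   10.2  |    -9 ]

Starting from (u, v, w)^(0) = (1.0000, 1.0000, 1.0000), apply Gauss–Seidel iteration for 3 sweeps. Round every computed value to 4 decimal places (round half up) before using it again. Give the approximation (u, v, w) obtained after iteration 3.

Iteration 1:
  u = (2 - (-4)·1.0000 - (-0.4)·1.0000) / (7.4) = 0.8649
  v = (1 - (-0.4)·0.8649 - (-2.7)·1.0000) / (5.1) = 0.7933
  w = (-9 - (2.2)·0.8649 - (4)·0.7933) / (10.2) = -1.3800
Iteration 2:
  u = (2 - (-4)·0.7933 - (-0.4)·-1.3800) / (7.4) = 0.6245
  v = (1 - (-0.4)·0.6245 - (-2.7)·-1.3800) / (5.1) = -0.4855
  w = (-9 - (2.2)·0.6245 - (4)·-0.4855) / (10.2) = -0.8267
Iteration 3:
  u = (2 - (-4)·-0.4855 - (-0.4)·-0.8267) / (7.4) = -0.0368
  v = (1 - (-0.4)·-0.0368 - (-2.7)·-0.8267) / (5.1) = -0.2445
  w = (-9 - (2.2)·-0.0368 - (4)·-0.2445) / (10.2) = -0.7785

(-0.0368, -0.2445, -0.7785)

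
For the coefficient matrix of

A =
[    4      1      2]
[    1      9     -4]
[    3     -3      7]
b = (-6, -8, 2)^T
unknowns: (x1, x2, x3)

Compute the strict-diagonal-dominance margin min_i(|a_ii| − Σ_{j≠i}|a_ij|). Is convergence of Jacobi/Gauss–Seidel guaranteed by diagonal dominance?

1

row 1: |4| − (1+2) = 1
row 2: |9| − (1+4) = 4
row 3: |7| − (3+3) = 1
minimum over rows = 1 → strictly diagonally dominant (convergence guaranteed)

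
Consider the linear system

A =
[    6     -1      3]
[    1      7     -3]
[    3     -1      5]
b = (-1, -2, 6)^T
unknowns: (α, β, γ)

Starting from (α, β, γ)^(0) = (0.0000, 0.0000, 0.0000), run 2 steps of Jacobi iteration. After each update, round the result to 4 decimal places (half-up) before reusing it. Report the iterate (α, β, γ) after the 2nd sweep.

(-0.8143, 0.2524, 1.2429)

Iteration 1:
  α = (-1 - (-1)·0.0000 - (3)·0.0000) / (6) = -0.1667
  β = (-2 - (1)·0.0000 - (-3)·0.0000) / (7) = -0.2857
  γ = (6 - (3)·0.0000 - (-1)·0.0000) / (5) = 1.2000
Iteration 2:
  α = (-1 - (-1)·-0.2857 - (3)·1.2000) / (6) = -0.8143
  β = (-2 - (1)·-0.1667 - (-3)·1.2000) / (7) = 0.2524
  γ = (6 - (3)·-0.1667 - (-1)·-0.2857) / (5) = 1.2429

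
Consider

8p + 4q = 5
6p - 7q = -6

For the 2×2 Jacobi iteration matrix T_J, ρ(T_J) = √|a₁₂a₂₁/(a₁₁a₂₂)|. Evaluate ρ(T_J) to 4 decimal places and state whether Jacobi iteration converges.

a₁₂a₂₁/(a₁₁a₂₂) = (4)·(6) / ((8)·(-7)) = -0.428571
ρ = √|-0.428571| = √0.428571 = 0.6547
ρ < 1, so Jacobi converges

0.6547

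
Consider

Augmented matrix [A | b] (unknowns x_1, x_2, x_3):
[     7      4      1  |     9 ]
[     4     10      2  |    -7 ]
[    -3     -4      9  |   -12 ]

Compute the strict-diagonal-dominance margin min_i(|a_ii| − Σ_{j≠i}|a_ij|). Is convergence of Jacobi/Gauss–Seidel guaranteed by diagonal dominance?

row 1: |7| − (4+1) = 2
row 2: |10| − (4+2) = 4
row 3: |9| − (3+4) = 2
minimum over rows = 2 → strictly diagonally dominant (convergence guaranteed)

2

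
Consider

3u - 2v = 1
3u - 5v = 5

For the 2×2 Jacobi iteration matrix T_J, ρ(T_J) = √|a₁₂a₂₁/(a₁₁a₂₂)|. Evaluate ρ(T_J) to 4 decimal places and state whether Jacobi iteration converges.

a₁₂a₂₁/(a₁₁a₂₂) = (-2)·(3) / ((3)·(-5)) = 0.400000
ρ = √|0.400000| = √0.400000 = 0.6325
ρ < 1, so Jacobi converges

0.6325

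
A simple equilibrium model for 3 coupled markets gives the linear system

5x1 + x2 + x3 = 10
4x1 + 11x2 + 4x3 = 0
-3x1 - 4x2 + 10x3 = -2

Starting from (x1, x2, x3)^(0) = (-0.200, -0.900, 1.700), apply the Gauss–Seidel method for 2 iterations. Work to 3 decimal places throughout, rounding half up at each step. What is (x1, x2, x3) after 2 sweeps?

(2.290, -0.773, 0.178)

Iteration 1:
  x1 = (10 - (1)·-0.900 - (1)·1.700) / (5) = 1.840
  x2 = (0 - (4)·1.840 - (4)·1.700) / (11) = -1.287
  x3 = (-2 - (-3)·1.840 - (-4)·-1.287) / (10) = -0.163
Iteration 2:
  x1 = (10 - (1)·-1.287 - (1)·-0.163) / (5) = 2.290
  x2 = (0 - (4)·2.290 - (4)·-0.163) / (11) = -0.773
  x3 = (-2 - (-3)·2.290 - (-4)·-0.773) / (10) = 0.178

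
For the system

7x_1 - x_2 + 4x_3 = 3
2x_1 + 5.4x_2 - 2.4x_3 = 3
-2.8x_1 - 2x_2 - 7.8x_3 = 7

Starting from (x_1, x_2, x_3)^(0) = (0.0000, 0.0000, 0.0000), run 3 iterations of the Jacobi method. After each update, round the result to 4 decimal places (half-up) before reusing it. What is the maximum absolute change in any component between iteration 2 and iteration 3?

0.3511

Iteration 1:
  x_1 = (3 - (-1)·0.0000 - (4)·0.0000) / (7) = 0.4286
  x_2 = (3 - (2)·0.0000 - (-2.4)·0.0000) / (5.4) = 0.5556
  x_3 = (7 - (-2.8)·0.0000 - (-2)·0.0000) / (-7.8) = -0.8974
Iteration 2:
  x_1 = (3 - (-1)·0.5556 - (4)·-0.8974) / (7) = 1.0207
  x_2 = (3 - (2)·0.4286 - (-2.4)·-0.8974) / (5.4) = -0.0020
  x_3 = (7 - (-2.8)·0.4286 - (-2)·0.5556) / (-7.8) = -1.1938
Iteration 3:
  x_1 = (3 - (-1)·-0.0020 - (4)·-1.1938) / (7) = 1.1105
  x_2 = (3 - (2)·1.0207 - (-2.4)·-1.1938) / (5.4) = -0.3531
  x_3 = (7 - (-2.8)·1.0207 - (-2)·-0.0020) / (-7.8) = -1.2633
Change: (0.0898, -0.3511, -0.0695) → max |·| = 0.3511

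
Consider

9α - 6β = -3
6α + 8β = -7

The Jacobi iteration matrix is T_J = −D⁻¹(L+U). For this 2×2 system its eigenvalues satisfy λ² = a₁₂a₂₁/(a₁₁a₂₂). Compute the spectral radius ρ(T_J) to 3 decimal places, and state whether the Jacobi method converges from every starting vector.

a₁₂a₂₁/(a₁₁a₂₂) = (-6)·(6) / ((9)·(8)) = -0.500000
ρ = √|-0.500000| = √0.500000 = 0.707
ρ < 1, so Jacobi converges

0.707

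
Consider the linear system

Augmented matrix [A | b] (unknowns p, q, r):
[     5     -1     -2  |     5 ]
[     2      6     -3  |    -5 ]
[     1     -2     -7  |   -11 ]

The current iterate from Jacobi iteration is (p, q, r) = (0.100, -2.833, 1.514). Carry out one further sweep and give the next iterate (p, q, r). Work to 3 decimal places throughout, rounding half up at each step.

(1.039, -0.110, 2.395)

One sweep:
  p = (5 - (-1)·-2.833 - (-2)·1.514) / (5) = 1.039
  q = (-5 - (2)·0.100 - (-3)·1.514) / (6) = -0.110
  r = (-11 - (1)·0.100 - (-2)·-2.833) / (-7) = 2.395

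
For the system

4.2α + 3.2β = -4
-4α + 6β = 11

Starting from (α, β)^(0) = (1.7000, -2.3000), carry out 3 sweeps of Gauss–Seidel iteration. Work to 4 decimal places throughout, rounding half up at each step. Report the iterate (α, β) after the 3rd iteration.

Iteration 1:
  α = (-4 - (3.2)·-2.3000) / (4.2) = 0.8000
  β = (11 - (-4)·0.8000) / (6) = 2.3667
Iteration 2:
  α = (-4 - (3.2)·2.3667) / (4.2) = -2.7556
  β = (11 - (-4)·-2.7556) / (6) = -0.0037
Iteration 3:
  α = (-4 - (3.2)·-0.0037) / (4.2) = -0.9496
  β = (11 - (-4)·-0.9496) / (6) = 1.2003

(-0.9496, 1.2003)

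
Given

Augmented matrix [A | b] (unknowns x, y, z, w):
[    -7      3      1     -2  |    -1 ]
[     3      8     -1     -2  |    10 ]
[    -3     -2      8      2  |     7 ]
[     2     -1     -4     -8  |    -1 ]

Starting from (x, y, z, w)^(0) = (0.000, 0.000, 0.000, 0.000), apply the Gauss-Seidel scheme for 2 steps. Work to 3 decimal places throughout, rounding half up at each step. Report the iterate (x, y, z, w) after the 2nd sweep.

Iteration 1:
  x = (-1 - (3)·0.000 - (1)·0.000 - (-2)·0.000) / (-7) = 0.143
  y = (10 - (3)·0.143 - (-1)·0.000 - (-2)·0.000) / (8) = 1.196
  z = (7 - (-3)·0.143 - (-2)·1.196 - (2)·0.000) / (8) = 1.228
  w = (-1 - (2)·0.143 - (-1)·1.196 - (-4)·1.228) / (-8) = -0.603
Iteration 2:
  x = (-1 - (3)·1.196 - (1)·1.228 - (-2)·-0.603) / (-7) = 1.003
  y = (10 - (3)·1.003 - (-1)·1.228 - (-2)·-0.603) / (8) = 0.877
  z = (7 - (-3)·1.003 - (-2)·0.877 - (2)·-0.603) / (8) = 1.621
  w = (-1 - (2)·1.003 - (-1)·0.877 - (-4)·1.621) / (-8) = -0.544

(1.003, 0.877, 1.621, -0.544)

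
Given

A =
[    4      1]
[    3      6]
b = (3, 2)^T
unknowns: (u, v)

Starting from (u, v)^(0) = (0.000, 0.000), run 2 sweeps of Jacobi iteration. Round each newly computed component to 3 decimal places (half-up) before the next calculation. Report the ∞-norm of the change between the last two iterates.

0.375

Iteration 1:
  u = (3 - (1)·0.000) / (4) = 0.750
  v = (2 - (3)·0.000) / (6) = 0.333
Iteration 2:
  u = (3 - (1)·0.333) / (4) = 0.667
  v = (2 - (3)·0.750) / (6) = -0.042
Change: (-0.083, -0.375) → max |·| = 0.375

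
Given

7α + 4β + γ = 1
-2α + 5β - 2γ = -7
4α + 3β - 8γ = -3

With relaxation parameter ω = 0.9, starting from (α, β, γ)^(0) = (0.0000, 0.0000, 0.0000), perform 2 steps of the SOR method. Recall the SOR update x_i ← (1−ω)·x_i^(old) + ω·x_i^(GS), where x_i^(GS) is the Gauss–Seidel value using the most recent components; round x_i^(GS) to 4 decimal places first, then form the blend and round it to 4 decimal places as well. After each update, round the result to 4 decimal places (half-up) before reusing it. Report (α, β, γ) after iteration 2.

(0.7674, -1.1102, 0.3067)

Iteration 1:
  α: GS value = (1 - (4)·0.0000 - (1)·0.0000) / (7) = 0.1429;  α ← (1−ω)·0.0000 + ω·0.1429 = 0.1286
  β: GS value = (-7 - (-2)·0.1286 - (-2)·0.0000) / (5) = -1.3486;  β ← (1−ω)·0.0000 + ω·-1.3486 = -1.2137
  γ: GS value = (-3 - (4)·0.1286 - (3)·-1.2137) / (-8) = -0.0158;  γ ← (1−ω)·0.0000 + ω·-0.0158 = -0.0142
Iteration 2:
  α: GS value = (1 - (4)·-1.2137 - (1)·-0.0142) / (7) = 0.8384;  α ← (1−ω)·0.1286 + ω·0.8384 = 0.7674
  β: GS value = (-7 - (-2)·0.7674 - (-2)·-0.0142) / (5) = -1.0987;  β ← (1−ω)·-1.2137 + ω·-1.0987 = -1.1102
  γ: GS value = (-3 - (4)·0.7674 - (3)·-1.1102) / (-8) = 0.3424;  γ ← (1−ω)·-0.0142 + ω·0.3424 = 0.3067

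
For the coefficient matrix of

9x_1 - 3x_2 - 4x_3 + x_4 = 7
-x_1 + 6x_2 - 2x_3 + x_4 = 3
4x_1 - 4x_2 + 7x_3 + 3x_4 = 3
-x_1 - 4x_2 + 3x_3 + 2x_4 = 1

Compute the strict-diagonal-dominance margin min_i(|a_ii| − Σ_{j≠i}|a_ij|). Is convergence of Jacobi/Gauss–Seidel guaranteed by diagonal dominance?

row 1: |9| − (3+4+1) = 1
row 2: |6| − (1+2+1) = 2
row 3: |7| − (4+4+3) = -4
row 4: |2| − (1+4+3) = -6
minimum over rows = -6 → not strictly diagonally dominant

-6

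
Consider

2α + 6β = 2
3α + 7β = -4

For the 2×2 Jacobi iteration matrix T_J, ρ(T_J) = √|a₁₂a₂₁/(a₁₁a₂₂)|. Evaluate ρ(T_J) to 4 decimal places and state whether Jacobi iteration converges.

a₁₂a₂₁/(a₁₁a₂₂) = (6)·(3) / ((2)·(7)) = 1.285714
ρ = √|1.285714| = √1.285714 = 1.1339
ρ > 1, so Jacobi diverges

1.1339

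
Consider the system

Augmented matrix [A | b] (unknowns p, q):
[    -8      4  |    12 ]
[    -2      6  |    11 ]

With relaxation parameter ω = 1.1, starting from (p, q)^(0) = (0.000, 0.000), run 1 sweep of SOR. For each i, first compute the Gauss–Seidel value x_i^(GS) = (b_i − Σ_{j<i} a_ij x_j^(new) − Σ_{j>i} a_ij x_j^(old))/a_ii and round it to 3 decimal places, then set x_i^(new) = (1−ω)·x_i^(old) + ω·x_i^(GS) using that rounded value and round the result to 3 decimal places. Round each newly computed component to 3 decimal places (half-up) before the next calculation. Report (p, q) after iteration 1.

(-1.650, 1.411)

Iteration 1:
  p: GS value = (12 - (4)·0.000) / (-8) = -1.500;  p ← (1−ω)·0.000 + ω·-1.500 = -1.650
  q: GS value = (11 - (-2)·-1.650) / (6) = 1.283;  q ← (1−ω)·0.000 + ω·1.283 = 1.411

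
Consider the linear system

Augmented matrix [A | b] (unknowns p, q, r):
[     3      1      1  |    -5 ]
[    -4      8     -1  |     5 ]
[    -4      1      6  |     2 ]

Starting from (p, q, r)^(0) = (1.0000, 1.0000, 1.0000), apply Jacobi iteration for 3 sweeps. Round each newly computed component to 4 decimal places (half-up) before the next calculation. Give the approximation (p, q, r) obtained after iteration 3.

(-1.0440, -0.7344, -1.1678)

Iteration 1:
  p = (-5 - (1)·1.0000 - (1)·1.0000) / (3) = -2.3333
  q = (5 - (-4)·1.0000 - (-1)·1.0000) / (8) = 1.2500
  r = (2 - (-4)·1.0000 - (1)·1.0000) / (6) = 0.8333
Iteration 2:
  p = (-5 - (1)·1.2500 - (1)·0.8333) / (3) = -2.3611
  q = (5 - (-4)·-2.3333 - (-1)·0.8333) / (8) = -0.4375
  r = (2 - (-4)·-2.3333 - (1)·1.2500) / (6) = -1.4305
Iteration 3:
  p = (-5 - (1)·-0.4375 - (1)·-1.4305) / (3) = -1.0440
  q = (5 - (-4)·-2.3611 - (-1)·-1.4305) / (8) = -0.7344
  r = (2 - (-4)·-2.3611 - (1)·-0.4375) / (6) = -1.1678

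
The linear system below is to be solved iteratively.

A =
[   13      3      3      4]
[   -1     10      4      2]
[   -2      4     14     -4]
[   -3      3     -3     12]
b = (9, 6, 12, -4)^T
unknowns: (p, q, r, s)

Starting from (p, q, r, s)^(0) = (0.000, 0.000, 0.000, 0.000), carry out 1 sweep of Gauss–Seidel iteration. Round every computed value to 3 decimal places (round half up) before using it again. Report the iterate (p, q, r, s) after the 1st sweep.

(0.692, 0.669, 0.765, -0.136)

Iteration 1:
  p = (9 - (3)·0.000 - (3)·0.000 - (4)·0.000) / (13) = 0.692
  q = (6 - (-1)·0.692 - (4)·0.000 - (2)·0.000) / (10) = 0.669
  r = (12 - (-2)·0.692 - (4)·0.669 - (-4)·0.000) / (14) = 0.765
  s = (-4 - (-3)·0.692 - (3)·0.669 - (-3)·0.765) / (12) = -0.136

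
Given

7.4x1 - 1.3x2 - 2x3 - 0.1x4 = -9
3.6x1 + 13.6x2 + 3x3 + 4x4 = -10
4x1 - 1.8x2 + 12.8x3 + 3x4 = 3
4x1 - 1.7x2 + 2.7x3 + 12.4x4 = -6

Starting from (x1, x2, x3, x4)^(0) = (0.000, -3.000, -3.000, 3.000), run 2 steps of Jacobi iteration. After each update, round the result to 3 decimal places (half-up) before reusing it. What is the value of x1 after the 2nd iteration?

Iteration 1:
  x1 = (-9 - (-1.3)·-3.000 - (-2)·-3.000 - (-0.1)·3.000) / (7.4) = -2.514
  x2 = (-10 - (3.6)·0.000 - (3)·-3.000 - (4)·3.000) / (13.6) = -0.956
  x3 = (3 - (4)·0.000 - (-1.8)·-3.000 - (3)·3.000) / (12.8) = -0.891
  x4 = (-6 - (4)·0.000 - (-1.7)·-3.000 - (2.7)·-3.000) / (12.4) = -0.242
Iteration 2:
  x1 = (-9 - (-1.3)·-0.956 - (-2)·-0.891 - (-0.1)·-0.242) / (7.4) = -1.628
  x2 = (-10 - (3.6)·-2.514 - (3)·-0.891 - (4)·-0.242) / (13.6) = 0.198
  x3 = (3 - (4)·-2.514 - (-1.8)·-0.956 - (3)·-0.242) / (12.8) = 0.942
  x4 = (-6 - (4)·-2.514 - (-1.7)·-0.956 - (2.7)·-0.891) / (12.4) = 0.390

-1.628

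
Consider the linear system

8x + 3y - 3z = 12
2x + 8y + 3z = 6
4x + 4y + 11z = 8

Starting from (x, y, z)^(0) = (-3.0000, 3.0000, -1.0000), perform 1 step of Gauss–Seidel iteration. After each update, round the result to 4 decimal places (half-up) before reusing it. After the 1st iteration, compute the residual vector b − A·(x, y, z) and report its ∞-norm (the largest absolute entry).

Iteration 1:
  x = (12 - (3)·3.0000 - (-3)·-1.0000) / (8) = 0.0000
  y = (6 - (2)·0.0000 - (3)·-1.0000) / (8) = 1.1250
  z = (8 - (4)·0.0000 - (4)·1.1250) / (11) = 0.3182
Residual b − A·x = (9.5796, -3.9546, -0.0002); ∞-norm = 9.5796

9.5796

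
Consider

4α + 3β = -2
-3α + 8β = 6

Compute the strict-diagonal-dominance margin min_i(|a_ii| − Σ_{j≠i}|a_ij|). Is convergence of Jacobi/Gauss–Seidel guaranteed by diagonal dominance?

row 1: |4| − (3) = 1
row 2: |8| − (3) = 5
minimum over rows = 1 → strictly diagonally dominant (convergence guaranteed)

1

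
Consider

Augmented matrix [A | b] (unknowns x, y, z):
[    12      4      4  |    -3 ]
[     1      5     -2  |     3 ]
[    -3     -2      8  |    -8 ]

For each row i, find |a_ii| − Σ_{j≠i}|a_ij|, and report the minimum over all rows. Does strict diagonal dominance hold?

2

row 1: |12| − (4+4) = 4
row 2: |5| − (1+2) = 2
row 3: |8| − (3+2) = 3
minimum over rows = 2 → strictly diagonally dominant (convergence guaranteed)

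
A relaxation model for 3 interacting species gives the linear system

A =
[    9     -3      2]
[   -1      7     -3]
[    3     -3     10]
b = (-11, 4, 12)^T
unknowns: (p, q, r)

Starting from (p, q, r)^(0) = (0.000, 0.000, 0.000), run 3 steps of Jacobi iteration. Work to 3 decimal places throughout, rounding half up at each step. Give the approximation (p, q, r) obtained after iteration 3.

Iteration 1:
  p = (-11 - (-3)·0.000 - (2)·0.000) / (9) = -1.222
  q = (4 - (-1)·0.000 - (-3)·0.000) / (7) = 0.571
  r = (12 - (3)·0.000 - (-3)·0.000) / (10) = 1.200
Iteration 2:
  p = (-11 - (-3)·0.571 - (2)·1.200) / (9) = -1.299
  q = (4 - (-1)·-1.222 - (-3)·1.200) / (7) = 0.911
  r = (12 - (3)·-1.222 - (-3)·0.571) / (10) = 1.738
Iteration 3:
  p = (-11 - (-3)·0.911 - (2)·1.738) / (9) = -1.305
  q = (4 - (-1)·-1.299 - (-3)·1.738) / (7) = 1.131
  r = (12 - (3)·-1.299 - (-3)·0.911) / (10) = 1.863

(-1.305, 1.131, 1.863)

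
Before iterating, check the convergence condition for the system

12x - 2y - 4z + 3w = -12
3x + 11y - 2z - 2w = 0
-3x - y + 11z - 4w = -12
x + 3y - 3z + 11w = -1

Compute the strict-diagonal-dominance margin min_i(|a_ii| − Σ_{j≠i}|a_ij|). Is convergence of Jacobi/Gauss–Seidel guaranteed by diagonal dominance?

3

row 1: |12| − (2+4+3) = 3
row 2: |11| − (3+2+2) = 4
row 3: |11| − (3+1+4) = 3
row 4: |11| − (1+3+3) = 4
minimum over rows = 3 → strictly diagonally dominant (convergence guaranteed)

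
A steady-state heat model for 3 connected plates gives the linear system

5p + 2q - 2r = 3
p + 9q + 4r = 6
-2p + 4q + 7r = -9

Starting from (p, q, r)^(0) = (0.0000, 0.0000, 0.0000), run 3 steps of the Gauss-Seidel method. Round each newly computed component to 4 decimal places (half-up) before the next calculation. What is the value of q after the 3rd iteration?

1.6933

Iteration 1:
  p = (3 - (2)·0.0000 - (-2)·0.0000) / (5) = 0.6000
  q = (6 - (1)·0.6000 - (4)·0.0000) / (9) = 0.6000
  r = (-9 - (-2)·0.6000 - (4)·0.6000) / (7) = -1.4571
Iteration 2:
  p = (3 - (2)·0.6000 - (-2)·-1.4571) / (5) = -0.2228
  q = (6 - (1)·-0.2228 - (4)·-1.4571) / (9) = 1.3390
  r = (-9 - (-2)·-0.2228 - (4)·1.3390) / (7) = -2.1145
Iteration 3:
  p = (3 - (2)·1.3390 - (-2)·-2.1145) / (5) = -0.7814
  q = (6 - (1)·-0.7814 - (4)·-2.1145) / (9) = 1.6933
  r = (-9 - (-2)·-0.7814 - (4)·1.6933) / (7) = -2.4766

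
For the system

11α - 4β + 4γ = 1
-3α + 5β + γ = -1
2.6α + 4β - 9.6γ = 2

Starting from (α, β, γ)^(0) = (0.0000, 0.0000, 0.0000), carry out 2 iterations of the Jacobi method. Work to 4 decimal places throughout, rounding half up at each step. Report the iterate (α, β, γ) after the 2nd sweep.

(0.0939, -0.1038, -0.2670)

Iteration 1:
  α = (1 - (-4)·0.0000 - (4)·0.0000) / (11) = 0.0909
  β = (-1 - (-3)·0.0000 - (1)·0.0000) / (5) = -0.2000
  γ = (2 - (2.6)·0.0000 - (4)·0.0000) / (-9.6) = -0.2083
Iteration 2:
  α = (1 - (-4)·-0.2000 - (4)·-0.2083) / (11) = 0.0939
  β = (-1 - (-3)·0.0909 - (1)·-0.2083) / (5) = -0.1038
  γ = (2 - (2.6)·0.0909 - (4)·-0.2000) / (-9.6) = -0.2670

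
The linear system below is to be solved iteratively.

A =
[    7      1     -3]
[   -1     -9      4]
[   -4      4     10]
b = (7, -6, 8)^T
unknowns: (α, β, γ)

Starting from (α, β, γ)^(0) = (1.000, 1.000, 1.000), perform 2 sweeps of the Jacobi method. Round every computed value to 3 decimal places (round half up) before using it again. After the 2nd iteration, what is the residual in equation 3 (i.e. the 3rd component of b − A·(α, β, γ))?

Iteration 1:
  α = (7 - (1)·1.000 - (-3)·1.000) / (7) = 1.286
  β = (-6 - (-1)·1.000 - (4)·1.000) / (-9) = 1.000
  γ = (8 - (-4)·1.000 - (4)·1.000) / (10) = 0.800
Iteration 2:
  α = (7 - (1)·1.000 - (-3)·0.800) / (7) = 1.200
  β = (-6 - (-1)·1.286 - (4)·0.800) / (-9) = 0.879
  γ = (8 - (-4)·1.286 - (4)·1.000) / (10) = 0.914
Residual b − A·x = (0.463, -0.545, 0.144)

0.144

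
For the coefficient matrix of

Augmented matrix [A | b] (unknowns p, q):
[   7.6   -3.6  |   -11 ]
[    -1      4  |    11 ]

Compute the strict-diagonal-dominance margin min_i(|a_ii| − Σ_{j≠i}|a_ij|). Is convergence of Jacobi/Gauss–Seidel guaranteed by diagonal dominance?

row 1: |7.6| − (3.6) = 4
row 2: |4| − (1) = 3
minimum over rows = 3 → strictly diagonally dominant (convergence guaranteed)

3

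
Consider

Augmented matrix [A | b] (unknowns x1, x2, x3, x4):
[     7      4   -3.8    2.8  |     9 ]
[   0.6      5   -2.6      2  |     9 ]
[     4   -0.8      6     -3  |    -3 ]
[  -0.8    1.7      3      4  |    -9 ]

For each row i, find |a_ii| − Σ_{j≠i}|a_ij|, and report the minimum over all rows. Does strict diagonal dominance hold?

row 1: |7| − (4+3.8+2.8) = -3.6
row 2: |5| − (0.6+2.6+2) = -0.2
row 3: |6| − (4+0.8+3) = -1.8
row 4: |4| − (0.8+1.7+3) = -1.5
minimum over rows = -3.6 → not strictly diagonally dominant

-3.6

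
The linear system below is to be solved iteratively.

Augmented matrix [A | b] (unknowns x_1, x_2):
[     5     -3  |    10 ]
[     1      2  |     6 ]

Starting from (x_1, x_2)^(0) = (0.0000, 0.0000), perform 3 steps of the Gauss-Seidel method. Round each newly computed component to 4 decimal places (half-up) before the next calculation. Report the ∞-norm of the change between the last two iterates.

0.3600

Iteration 1:
  x_1 = (10 - (-3)·0.0000) / (5) = 2.0000
  x_2 = (6 - (1)·2.0000) / (2) = 2.0000
Iteration 2:
  x_1 = (10 - (-3)·2.0000) / (5) = 3.2000
  x_2 = (6 - (1)·3.2000) / (2) = 1.4000
Iteration 3:
  x_1 = (10 - (-3)·1.4000) / (5) = 2.8400
  x_2 = (6 - (1)·2.8400) / (2) = 1.5800
Change: (-0.3600, 0.1800) → max |·| = 0.3600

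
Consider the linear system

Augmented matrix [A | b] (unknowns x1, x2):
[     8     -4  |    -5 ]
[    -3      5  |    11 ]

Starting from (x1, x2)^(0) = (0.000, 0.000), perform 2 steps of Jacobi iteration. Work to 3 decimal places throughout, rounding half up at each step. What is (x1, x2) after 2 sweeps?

Iteration 1:
  x1 = (-5 - (-4)·0.000) / (8) = -0.625
  x2 = (11 - (-3)·0.000) / (5) = 2.200
Iteration 2:
  x1 = (-5 - (-4)·2.200) / (8) = 0.475
  x2 = (11 - (-3)·-0.625) / (5) = 1.825

(0.475, 1.825)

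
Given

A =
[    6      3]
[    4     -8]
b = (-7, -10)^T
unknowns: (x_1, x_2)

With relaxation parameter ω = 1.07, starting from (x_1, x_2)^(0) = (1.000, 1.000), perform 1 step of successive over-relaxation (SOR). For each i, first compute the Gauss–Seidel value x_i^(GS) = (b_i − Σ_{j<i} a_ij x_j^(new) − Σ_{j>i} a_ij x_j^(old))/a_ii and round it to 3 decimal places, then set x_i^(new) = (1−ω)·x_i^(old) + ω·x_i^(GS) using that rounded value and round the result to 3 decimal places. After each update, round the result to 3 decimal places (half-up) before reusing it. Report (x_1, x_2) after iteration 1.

Iteration 1:
  x_1: GS value = (-7 - (3)·1.000) / (6) = -1.667;  x_1 ← (1−ω)·1.000 + ω·-1.667 = -1.854
  x_2: GS value = (-10 - (4)·-1.854) / (-8) = 0.323;  x_2 ← (1−ω)·1.000 + ω·0.323 = 0.276

(-1.854, 0.276)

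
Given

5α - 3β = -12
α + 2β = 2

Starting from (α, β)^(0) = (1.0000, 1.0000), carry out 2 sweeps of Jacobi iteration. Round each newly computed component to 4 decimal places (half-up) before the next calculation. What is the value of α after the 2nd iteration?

Iteration 1:
  α = (-12 - (-3)·1.0000) / (5) = -1.8000
  β = (2 - (1)·1.0000) / (2) = 0.5000
Iteration 2:
  α = (-12 - (-3)·0.5000) / (5) = -2.1000
  β = (2 - (1)·-1.8000) / (2) = 1.9000

-2.1000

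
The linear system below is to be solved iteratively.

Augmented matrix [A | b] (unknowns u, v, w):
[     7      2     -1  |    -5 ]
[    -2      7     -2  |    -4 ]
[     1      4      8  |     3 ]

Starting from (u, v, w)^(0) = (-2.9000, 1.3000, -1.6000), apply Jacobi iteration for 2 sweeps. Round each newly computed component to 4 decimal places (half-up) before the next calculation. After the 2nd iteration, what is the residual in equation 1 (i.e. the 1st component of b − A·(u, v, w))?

Iteration 1:
  u = (-5 - (2)·1.3000 - (-1)·-1.6000) / (7) = -1.3143
  v = (-4 - (-2)·-2.9000 - (-2)·-1.6000) / (7) = -1.8571
  w = (3 - (1)·-2.9000 - (4)·1.3000) / (8) = 0.0875
Iteration 2:
  u = (-5 - (2)·-1.8571 - (-1)·0.0875) / (7) = -0.1712
  v = (-4 - (-2)·-1.3143 - (-2)·0.0875) / (7) = -0.9219
  w = (3 - (1)·-1.3143 - (4)·-1.8571) / (8) = 1.4678
Residual b − A·x = (-0.4900, 5.0465, -4.8836)

-0.4900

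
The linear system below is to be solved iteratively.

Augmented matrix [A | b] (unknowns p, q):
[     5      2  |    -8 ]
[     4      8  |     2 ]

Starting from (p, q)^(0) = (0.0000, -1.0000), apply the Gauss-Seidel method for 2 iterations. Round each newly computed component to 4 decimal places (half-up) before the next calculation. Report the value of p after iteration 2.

-1.9400

Iteration 1:
  p = (-8 - (2)·-1.0000) / (5) = -1.2000
  q = (2 - (4)·-1.2000) / (8) = 0.8500
Iteration 2:
  p = (-8 - (2)·0.8500) / (5) = -1.9400
  q = (2 - (4)·-1.9400) / (8) = 1.2200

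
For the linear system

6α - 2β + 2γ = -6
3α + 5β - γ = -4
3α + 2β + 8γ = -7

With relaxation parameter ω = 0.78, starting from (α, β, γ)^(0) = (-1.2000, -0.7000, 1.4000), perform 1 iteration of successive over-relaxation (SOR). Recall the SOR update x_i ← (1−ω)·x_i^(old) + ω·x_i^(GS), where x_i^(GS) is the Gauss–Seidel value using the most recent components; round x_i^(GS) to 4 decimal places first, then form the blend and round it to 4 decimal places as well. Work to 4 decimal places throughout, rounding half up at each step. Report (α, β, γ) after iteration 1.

(-1.5900, 0.1845, 0.0546)

Iteration 1:
  α: GS value = (-6 - (-2)·-0.7000 - (2)·1.4000) / (6) = -1.7000;  α ← (1−ω)·-1.2000 + ω·-1.7000 = -1.5900
  β: GS value = (-4 - (3)·-1.5900 - (-1)·1.4000) / (5) = 0.4340;  β ← (1−ω)·-0.7000 + ω·0.4340 = 0.1845
  γ: GS value = (-7 - (3)·-1.5900 - (2)·0.1845) / (8) = -0.3249;  γ ← (1−ω)·1.4000 + ω·-0.3249 = 0.0546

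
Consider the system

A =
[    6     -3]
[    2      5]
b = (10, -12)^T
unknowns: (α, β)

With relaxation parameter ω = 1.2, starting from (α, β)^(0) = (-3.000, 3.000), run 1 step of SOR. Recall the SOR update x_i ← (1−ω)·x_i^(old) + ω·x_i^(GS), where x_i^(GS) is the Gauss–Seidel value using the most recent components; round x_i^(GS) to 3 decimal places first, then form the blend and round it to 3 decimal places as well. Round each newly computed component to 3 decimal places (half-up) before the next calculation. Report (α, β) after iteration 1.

(4.400, -5.592)

Iteration 1:
  α: GS value = (10 - (-3)·3.000) / (6) = 3.167;  α ← (1−ω)·-3.000 + ω·3.167 = 4.400
  β: GS value = (-12 - (2)·4.400) / (5) = -4.160;  β ← (1−ω)·3.000 + ω·-4.160 = -5.592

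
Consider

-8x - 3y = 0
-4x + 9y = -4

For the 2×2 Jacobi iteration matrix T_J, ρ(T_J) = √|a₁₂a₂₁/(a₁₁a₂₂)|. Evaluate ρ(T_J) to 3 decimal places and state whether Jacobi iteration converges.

a₁₂a₂₁/(a₁₁a₂₂) = (-3)·(-4) / ((-8)·(9)) = -0.166667
ρ = √|-0.166667| = √0.166667 = 0.408
ρ < 1, so Jacobi converges

0.408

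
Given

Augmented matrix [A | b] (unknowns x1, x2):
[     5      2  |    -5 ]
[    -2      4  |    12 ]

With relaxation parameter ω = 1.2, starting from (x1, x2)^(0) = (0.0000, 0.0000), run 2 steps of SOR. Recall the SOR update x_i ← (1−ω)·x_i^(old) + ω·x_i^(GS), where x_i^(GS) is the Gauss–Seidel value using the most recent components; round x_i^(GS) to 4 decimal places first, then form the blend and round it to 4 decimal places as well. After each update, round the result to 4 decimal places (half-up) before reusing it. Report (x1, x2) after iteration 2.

Iteration 1:
  x1: GS value = (-5 - (2)·0.0000) / (5) = -1.0000;  x1 ← (1−ω)·0.0000 + ω·-1.0000 = -1.2000
  x2: GS value = (12 - (-2)·-1.2000) / (4) = 2.4000;  x2 ← (1−ω)·0.0000 + ω·2.4000 = 2.8800
Iteration 2:
  x1: GS value = (-5 - (2)·2.8800) / (5) = -2.1520;  x1 ← (1−ω)·-1.2000 + ω·-2.1520 = -2.3424
  x2: GS value = (12 - (-2)·-2.3424) / (4) = 1.8288;  x2 ← (1−ω)·2.8800 + ω·1.8288 = 1.6186

(-2.3424, 1.6186)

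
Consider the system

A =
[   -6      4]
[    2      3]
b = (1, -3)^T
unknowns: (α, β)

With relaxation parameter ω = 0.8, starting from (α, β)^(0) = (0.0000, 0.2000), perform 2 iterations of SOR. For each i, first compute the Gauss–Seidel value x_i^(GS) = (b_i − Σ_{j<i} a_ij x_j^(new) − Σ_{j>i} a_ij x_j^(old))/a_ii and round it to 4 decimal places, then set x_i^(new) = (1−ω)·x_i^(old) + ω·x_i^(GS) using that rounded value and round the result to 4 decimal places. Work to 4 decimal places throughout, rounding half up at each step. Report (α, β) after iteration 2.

(-0.5364, -0.6631)

Iteration 1:
  α: GS value = (1 - (4)·0.2000) / (-6) = -0.0333;  α ← (1−ω)·0.0000 + ω·-0.0333 = -0.0266
  β: GS value = (-3 - (2)·-0.0266) / (3) = -0.9823;  β ← (1−ω)·0.2000 + ω·-0.9823 = -0.7458
Iteration 2:
  α: GS value = (1 - (4)·-0.7458) / (-6) = -0.6639;  α ← (1−ω)·-0.0266 + ω·-0.6639 = -0.5364
  β: GS value = (-3 - (2)·-0.5364) / (3) = -0.6424;  β ← (1−ω)·-0.7458 + ω·-0.6424 = -0.6631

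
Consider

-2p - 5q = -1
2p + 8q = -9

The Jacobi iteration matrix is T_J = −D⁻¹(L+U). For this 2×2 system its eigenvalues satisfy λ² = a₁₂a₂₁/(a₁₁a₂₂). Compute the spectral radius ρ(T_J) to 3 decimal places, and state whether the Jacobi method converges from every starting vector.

a₁₂a₂₁/(a₁₁a₂₂) = (-5)·(2) / ((-2)·(8)) = 0.625000
ρ = √|0.625000| = √0.625000 = 0.791
ρ < 1, so Jacobi converges

0.791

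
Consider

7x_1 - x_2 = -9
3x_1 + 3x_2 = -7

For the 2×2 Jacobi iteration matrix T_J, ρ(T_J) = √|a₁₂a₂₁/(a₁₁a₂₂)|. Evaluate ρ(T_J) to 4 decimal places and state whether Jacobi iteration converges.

a₁₂a₂₁/(a₁₁a₂₂) = (-1)·(3) / ((7)·(3)) = -0.142857
ρ = √|-0.142857| = √0.142857 = 0.3780
ρ < 1, so Jacobi converges

0.3780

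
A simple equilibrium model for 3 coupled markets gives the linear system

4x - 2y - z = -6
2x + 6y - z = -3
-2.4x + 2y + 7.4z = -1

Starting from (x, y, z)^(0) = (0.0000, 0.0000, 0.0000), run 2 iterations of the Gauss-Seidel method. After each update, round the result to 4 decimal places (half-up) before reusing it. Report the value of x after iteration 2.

-1.6554

Iteration 1:
  x = (-6 - (-2)·0.0000 - (-1)·0.0000) / (4) = -1.5000
  y = (-3 - (2)·-1.5000 - (-1)·0.0000) / (6) = 0.0000
  z = (-1 - (-2.4)·-1.5000 - (2)·0.0000) / (7.4) = -0.6216
Iteration 2:
  x = (-6 - (-2)·0.0000 - (-1)·-0.6216) / (4) = -1.6554
  y = (-3 - (2)·-1.6554 - (-1)·-0.6216) / (6) = -0.0518
  z = (-1 - (-2.4)·-1.6554 - (2)·-0.0518) / (7.4) = -0.6580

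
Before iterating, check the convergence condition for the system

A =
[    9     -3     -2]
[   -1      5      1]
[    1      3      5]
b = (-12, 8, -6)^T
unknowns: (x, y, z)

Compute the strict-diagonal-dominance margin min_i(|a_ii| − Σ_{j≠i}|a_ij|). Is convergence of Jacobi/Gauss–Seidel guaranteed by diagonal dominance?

row 1: |9| − (3+2) = 4
row 2: |5| − (1+1) = 3
row 3: |5| − (1+3) = 1
minimum over rows = 1 → strictly diagonally dominant (convergence guaranteed)

1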